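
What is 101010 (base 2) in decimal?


101010 in decimal = 42

42


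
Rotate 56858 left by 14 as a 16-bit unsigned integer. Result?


Rotate 0b1101111000011010 left by 14 (16-bit) = 0b1011011110000110 = 46982

46982


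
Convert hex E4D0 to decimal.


E4D0 hex = 58576 decimal

58576


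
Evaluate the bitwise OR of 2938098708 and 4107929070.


0b10101111000111111101010000010100 | 0b11110100110110100000010111101110 = 0b11111111110111111101010111111110 = 4292859390

4292859390


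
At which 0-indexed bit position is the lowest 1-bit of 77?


0b1001101. Lowest set bit at position 0

0


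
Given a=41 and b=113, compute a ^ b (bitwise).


41 ^ 113 = 88

88


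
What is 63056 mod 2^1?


63056 & 1 = 0

0


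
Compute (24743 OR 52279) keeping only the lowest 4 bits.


Step 1: 24743 | 52279 = 60599
Step 2: 60599 & 15 = 7

7


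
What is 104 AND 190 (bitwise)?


0b1101000 & 0b10111110 = 0b101000 = 40

40


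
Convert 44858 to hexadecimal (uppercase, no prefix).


44858 = AF3A hex

AF3A


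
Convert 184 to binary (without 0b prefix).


184 = 10111000 in binary

10111000


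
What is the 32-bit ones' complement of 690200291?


690200291 ^ 4294967295 = 3604767004

3604767004


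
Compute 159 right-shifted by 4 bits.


0b10011111 >> 4 = 0b1001 = 9

9


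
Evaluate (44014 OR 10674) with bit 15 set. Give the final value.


Step 1: 44014 | 10674 = 44030
Step 2: 44030 | (1 << 15) = 44030 | 32768 = 44030

44030


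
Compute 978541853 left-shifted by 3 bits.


0b111010010100110101110100011101 << 3 = 0b111010010100110101110100011101000 = 7828334824

7828334824


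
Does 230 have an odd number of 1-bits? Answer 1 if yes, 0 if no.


0b11100110 has 5 ones => parity 1

1


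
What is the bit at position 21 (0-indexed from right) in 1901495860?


0b1110001010101101000011000110100, position 21 = 0

0


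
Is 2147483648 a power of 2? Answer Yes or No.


0b10000000000000000000000000000000. Only one bit set => Yes

Yes


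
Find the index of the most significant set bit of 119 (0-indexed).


0b1110111. Highest set bit at position 6

6


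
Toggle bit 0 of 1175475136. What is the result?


1175475136 ^ (1 << 0) = 1175475136 ^ 1 = 1175475137

1175475137


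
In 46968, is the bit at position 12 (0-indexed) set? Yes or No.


0b1011011101111000, bit 12 = 1. Yes

Yes


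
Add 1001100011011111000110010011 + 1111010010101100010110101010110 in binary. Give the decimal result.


1001100011011111000110010011 + 1111010010101100010110101010110 = 10000011111001000001111011101001 = 2212765417

2212765417


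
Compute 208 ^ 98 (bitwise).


0b11010000 ^ 0b1100010 = 0b10110010 = 178

178


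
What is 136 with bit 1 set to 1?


136 | (1 << 1) = 136 | 2 = 138

138


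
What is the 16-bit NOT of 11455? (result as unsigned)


~0b10110010111111 = 0b1101001101000000 = 54080 (16-bit unsigned)

54080


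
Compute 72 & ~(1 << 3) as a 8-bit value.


72 & ~(1 << 3) = 64

64


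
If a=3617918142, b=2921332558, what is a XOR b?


3617918142 ^ 2921332558 = 2042295280

2042295280


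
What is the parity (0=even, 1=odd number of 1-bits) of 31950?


0b111110011001110 has 10 ones => parity 0

0


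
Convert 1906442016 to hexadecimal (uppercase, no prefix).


1906442016 = 71A1FF20 hex

71A1FF20


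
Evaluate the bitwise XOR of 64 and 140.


0b1000000 ^ 0b10001100 = 0b11001100 = 204

204


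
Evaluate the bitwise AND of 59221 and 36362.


0b1110011101010101 & 0b1000111000001010 = 0b1000011000000000 = 34304

34304


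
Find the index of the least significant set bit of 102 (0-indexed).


0b1100110. Lowest set bit at position 1

1


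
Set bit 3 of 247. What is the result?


247 | (1 << 3) = 247 | 8 = 255

255


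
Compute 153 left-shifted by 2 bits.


0b10011001 << 2 = 0b1001100100 = 612

612


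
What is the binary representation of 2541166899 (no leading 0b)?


2541166899 = 10010111011101110010000100110011 in binary

10010111011101110010000100110011


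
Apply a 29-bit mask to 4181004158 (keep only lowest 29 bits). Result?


4181004158 & 536870911 = 422907774

422907774


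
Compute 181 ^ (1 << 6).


181 ^ (1 << 6) = 181 ^ 64 = 245

245


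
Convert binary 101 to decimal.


101 in decimal = 5

5


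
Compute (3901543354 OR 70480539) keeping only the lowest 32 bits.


Step 1: 3901543354 | 70480539 = 3972002747
Step 2: 3972002747 & 4294967295 = 3972002747

3972002747


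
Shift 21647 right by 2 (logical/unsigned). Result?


0b101010010001111 >> 2 = 0b1010100100011 = 5411

5411


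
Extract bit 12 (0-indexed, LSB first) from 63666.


0b1111100010110010, position 12 = 1

1


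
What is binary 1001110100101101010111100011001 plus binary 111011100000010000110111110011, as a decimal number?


1001110100101101010111100011001 + 111011100000010000110111110011 = 10001010000101111011110100001100 = 2316811532

2316811532


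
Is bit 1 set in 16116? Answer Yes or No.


0b11111011110100, bit 1 = 0. No

No


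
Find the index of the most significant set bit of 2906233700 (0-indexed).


0b10101101001110011001101101100100. Highest set bit at position 31

31


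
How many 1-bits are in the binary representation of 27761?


0b110110001110001 has 8 set bits

8


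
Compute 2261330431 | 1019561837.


0b10000110110010010010100111111111 | 0b111100110001010100011101101101 = 0b10111110110011010110111111111111 = 3201134591

3201134591


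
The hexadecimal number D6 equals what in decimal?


D6 hex = 214 decimal

214


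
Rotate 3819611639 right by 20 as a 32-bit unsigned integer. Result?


Rotate 0b11100011101010101010010111110111 right by 20 (32-bit) = 0b10101010010111110111111000111010 = 2858384954

2858384954


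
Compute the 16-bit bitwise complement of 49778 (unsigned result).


~0b1100001001110010 = 0b11110110001101 = 15757 (16-bit unsigned)

15757


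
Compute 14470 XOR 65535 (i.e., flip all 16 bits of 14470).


14470 ^ 65535 = 51065

51065


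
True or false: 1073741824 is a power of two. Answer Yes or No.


0b1000000000000000000000000000000. Only one bit set => Yes

Yes


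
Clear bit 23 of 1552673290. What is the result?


1552673290 & ~(1 << 23) = 1544284682

1544284682


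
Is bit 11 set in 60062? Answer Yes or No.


0b1110101010011110, bit 11 = 1. Yes

Yes


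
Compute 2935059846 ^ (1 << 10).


2935059846 ^ (1 << 10) = 2935059846 ^ 1024 = 2935058822

2935058822


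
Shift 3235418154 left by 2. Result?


0b11000000110110001001000000101010 << 2 = 0b1100000011011000100100000010101000 = 12941672616

12941672616


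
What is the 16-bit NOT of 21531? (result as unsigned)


~0b101010000011011 = 0b1010101111100100 = 44004 (16-bit unsigned)

44004


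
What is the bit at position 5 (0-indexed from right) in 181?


0b10110101, position 5 = 1

1


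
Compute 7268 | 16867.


0b1110001100100 | 0b100000111100011 = 0b101110111100111 = 24039

24039


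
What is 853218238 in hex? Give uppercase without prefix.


853218238 = 32DB13BE hex

32DB13BE


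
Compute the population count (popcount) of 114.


0b1110010 has 4 set bits

4


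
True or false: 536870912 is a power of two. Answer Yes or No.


0b100000000000000000000000000000. Only one bit set => Yes

Yes


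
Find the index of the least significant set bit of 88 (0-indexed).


0b1011000. Lowest set bit at position 3

3


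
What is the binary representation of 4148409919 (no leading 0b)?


4148409919 = 11110111010000111011011000111111 in binary

11110111010000111011011000111111


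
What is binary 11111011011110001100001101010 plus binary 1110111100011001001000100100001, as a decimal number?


11111011011110001100001101010 + 1110111100011001001000100100001 = 10010110111110111010100110001011 = 2533075339

2533075339


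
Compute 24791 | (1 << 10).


24791 | (1 << 10) = 24791 | 1024 = 25815

25815


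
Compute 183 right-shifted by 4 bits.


0b10110111 >> 4 = 0b1011 = 11

11


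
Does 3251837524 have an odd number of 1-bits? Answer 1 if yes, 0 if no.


0b11000001110100110001101001010100 has 14 ones => parity 0

0


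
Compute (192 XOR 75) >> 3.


Step 1: 192 ^ 75 = 139
Step 2: 139 >> 3 = 17

17


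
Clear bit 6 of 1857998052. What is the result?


1857998052 & ~(1 << 6) = 1857997988

1857997988


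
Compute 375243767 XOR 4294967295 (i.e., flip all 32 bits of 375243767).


375243767 ^ 4294967295 = 3919723528

3919723528


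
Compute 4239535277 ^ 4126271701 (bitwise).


0b11111100101100100010110010101101 ^ 0b11110101111100011110100011010101 = 0b1001010000111100010001111000 = 155436152

155436152


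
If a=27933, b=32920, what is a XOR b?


27933 ^ 32920 = 60805

60805


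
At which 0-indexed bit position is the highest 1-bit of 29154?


0b111000111100010. Highest set bit at position 14

14


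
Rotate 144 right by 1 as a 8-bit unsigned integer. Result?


Rotate 0b10010000 right by 1 (8-bit) = 0b1001000 = 72

72


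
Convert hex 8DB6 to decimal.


8DB6 hex = 36278 decimal

36278


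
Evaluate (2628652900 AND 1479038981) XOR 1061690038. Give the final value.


Step 1: 2628652900 & 1479038981 = 405276676
Step 2: 405276676 ^ 1061690038 = 660607666

660607666


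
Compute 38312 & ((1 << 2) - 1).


38312 & 3 = 0

0


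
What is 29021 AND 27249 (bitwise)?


0b111000101011101 & 0b110101001110001 = 0b110000001010001 = 24657

24657


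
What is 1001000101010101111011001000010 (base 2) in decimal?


1001000101010101111011001000010 in decimal = 1219163714

1219163714


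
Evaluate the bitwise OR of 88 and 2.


0b1011000 | 0b10 = 0b1011010 = 90

90


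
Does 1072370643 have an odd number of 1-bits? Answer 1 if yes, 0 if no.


0b111111111010110001001111010011 has 20 ones => parity 0

0


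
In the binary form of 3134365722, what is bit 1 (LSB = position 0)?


0b10111010110100101010000000011010, position 1 = 1

1


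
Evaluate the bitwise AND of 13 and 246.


0b1101 & 0b11110110 = 0b100 = 4

4


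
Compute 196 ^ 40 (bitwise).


0b11000100 ^ 0b101000 = 0b11101100 = 236

236


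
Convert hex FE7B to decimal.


FE7B hex = 65147 decimal

65147


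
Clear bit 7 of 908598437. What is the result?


908598437 & ~(1 << 7) = 908598309

908598309


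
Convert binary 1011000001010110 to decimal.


1011000001010110 in decimal = 45142

45142


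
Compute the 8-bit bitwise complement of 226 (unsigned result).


~0b11100010 = 0b11101 = 29 (8-bit unsigned)

29


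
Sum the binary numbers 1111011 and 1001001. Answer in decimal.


1111011 + 1001001 = 11000100 = 196

196


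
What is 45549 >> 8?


0b1011000111101101 >> 8 = 0b10110001 = 177

177


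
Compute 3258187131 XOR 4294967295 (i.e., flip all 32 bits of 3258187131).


3258187131 ^ 4294967295 = 1036780164

1036780164


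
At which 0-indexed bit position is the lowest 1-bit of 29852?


0b111010010011100. Lowest set bit at position 2

2


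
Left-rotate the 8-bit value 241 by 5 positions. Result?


Rotate 0b11110001 left by 5 (8-bit) = 0b111110 = 62

62


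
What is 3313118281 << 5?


0b11000101011110100010110001001001 << 5 = 0b1100010101111010001011000100100100000 = 106019784992

106019784992


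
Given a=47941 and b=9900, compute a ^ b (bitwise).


47941 ^ 9900 = 40425

40425


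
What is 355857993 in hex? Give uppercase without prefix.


355857993 = 1535F649 hex

1535F649


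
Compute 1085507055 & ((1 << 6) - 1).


1085507055 & 63 = 47

47


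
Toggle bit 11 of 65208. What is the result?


65208 ^ (1 << 11) = 65208 ^ 2048 = 63160

63160


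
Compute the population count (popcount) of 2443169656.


0b10010001100111111100111101111000 has 19 set bits

19


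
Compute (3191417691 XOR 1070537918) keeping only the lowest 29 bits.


Step 1: 3191417691 ^ 1070537918 = 2180397029
Step 2: 2180397029 & 536870911 = 32913381

32913381


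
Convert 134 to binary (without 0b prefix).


134 = 10000110 in binary

10000110


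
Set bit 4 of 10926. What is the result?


10926 | (1 << 4) = 10926 | 16 = 10942

10942


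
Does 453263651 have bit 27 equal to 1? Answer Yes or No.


0b11011000001000100000100100011, bit 27 = 1. Yes

Yes


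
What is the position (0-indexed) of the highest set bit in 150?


0b10010110. Highest set bit at position 7

7


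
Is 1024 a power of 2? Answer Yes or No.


0b10000000000. Only one bit set => Yes

Yes


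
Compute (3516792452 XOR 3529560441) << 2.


Step 1: 3516792452 ^ 3529560441 = 66924541
Step 2: 66924541 << 2 = 267698164

267698164


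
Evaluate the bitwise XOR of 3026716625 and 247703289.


0b10110100011010000000011111010001 ^ 0b1110110000111010011011111001 = 0b10111010101010111010000100101000 = 3131810088

3131810088


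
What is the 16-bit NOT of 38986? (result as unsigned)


~0b1001100001001010 = 0b110011110110101 = 26549 (16-bit unsigned)

26549


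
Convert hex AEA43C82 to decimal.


AEA43C82 hex = 2929998978 decimal

2929998978


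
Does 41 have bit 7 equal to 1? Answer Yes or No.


0b101001, bit 7 = 0. No

No


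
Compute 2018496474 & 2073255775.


0b1111000010011111100111111011010 & 0b1111011100100110101111101011111 = 0b1111000000000110100111101011010 = 2013482842

2013482842


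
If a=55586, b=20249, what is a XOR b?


55586 ^ 20249 = 38459

38459


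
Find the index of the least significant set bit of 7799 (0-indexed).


0b1111001110111. Lowest set bit at position 0

0


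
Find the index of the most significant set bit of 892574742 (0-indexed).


0b110101001100111001110000010110. Highest set bit at position 29

29


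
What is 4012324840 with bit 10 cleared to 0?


4012324840 & ~(1 << 10) = 4012323816

4012323816


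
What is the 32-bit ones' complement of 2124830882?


2124830882 ^ 4294967295 = 2170136413

2170136413


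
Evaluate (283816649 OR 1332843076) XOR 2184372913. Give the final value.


Step 1: 283816649 | 1332843076 = 1610330829
Step 2: 1610330829 ^ 2184372913 = 3720958076

3720958076


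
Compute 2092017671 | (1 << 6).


2092017671 | (1 << 6) = 2092017671 | 64 = 2092017735

2092017735


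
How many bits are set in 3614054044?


0b11010111011010100001011010011100 has 17 set bits

17


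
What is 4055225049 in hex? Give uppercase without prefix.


4055225049 = F1B5D2D9 hex

F1B5D2D9


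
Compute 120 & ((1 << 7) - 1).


120 & 127 = 120

120


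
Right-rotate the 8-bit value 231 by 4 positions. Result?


Rotate 0b11100111 right by 4 (8-bit) = 0b1111110 = 126

126


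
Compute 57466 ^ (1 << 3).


57466 ^ (1 << 3) = 57466 ^ 8 = 57458

57458


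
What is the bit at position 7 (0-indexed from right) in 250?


0b11111010, position 7 = 1

1


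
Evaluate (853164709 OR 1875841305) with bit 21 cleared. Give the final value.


Step 1: 853164709 | 1875841305 = 2145342397
Step 2: 2145342397 & ~(1 << 21) = 2145342397

2145342397


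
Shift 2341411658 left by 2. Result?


0b10001011100011110001101101001010 << 2 = 0b1000101110001111000110110100101000 = 9365646632

9365646632


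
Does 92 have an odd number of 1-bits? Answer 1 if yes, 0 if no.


0b1011100 has 4 ones => parity 0

0


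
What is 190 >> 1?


0b10111110 >> 1 = 0b1011111 = 95

95


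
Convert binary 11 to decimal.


11 in decimal = 3

3


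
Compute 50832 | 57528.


0b1100011010010000 | 0b1110000010111000 = 0b1110011010111000 = 59064

59064


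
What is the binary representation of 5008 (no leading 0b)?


5008 = 1001110010000 in binary

1001110010000


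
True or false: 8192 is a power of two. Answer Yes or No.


0b10000000000000. Only one bit set => Yes

Yes


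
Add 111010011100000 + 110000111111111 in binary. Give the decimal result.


111010011100000 + 110000111111111 = 1101011011011111 = 55007

55007


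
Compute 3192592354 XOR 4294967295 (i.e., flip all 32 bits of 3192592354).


3192592354 ^ 4294967295 = 1102374941

1102374941


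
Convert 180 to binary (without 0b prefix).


180 = 10110100 in binary

10110100


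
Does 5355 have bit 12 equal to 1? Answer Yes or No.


0b1010011101011, bit 12 = 1. Yes

Yes


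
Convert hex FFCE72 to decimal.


FFCE72 hex = 16764530 decimal

16764530


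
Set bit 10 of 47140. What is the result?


47140 | (1 << 10) = 47140 | 1024 = 48164

48164


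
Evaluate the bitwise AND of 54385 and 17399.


0b1101010001110001 & 0b100001111110111 = 0b100000001110001 = 16497

16497


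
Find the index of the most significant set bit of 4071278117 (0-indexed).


0b11110010101010101100011000100101. Highest set bit at position 31

31


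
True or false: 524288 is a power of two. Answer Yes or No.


0b10000000000000000000. Only one bit set => Yes

Yes


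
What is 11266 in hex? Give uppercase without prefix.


11266 = 2C02 hex

2C02


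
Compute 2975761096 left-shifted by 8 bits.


0b10110001010111101000001011001000 << 8 = 0b1011000101011110100000101100100000000000 = 761794840576

761794840576


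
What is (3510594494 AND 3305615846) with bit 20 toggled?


Step 1: 3510594494 & 3305615846 = 3238470054
Step 2: 3238470054 ^ (1 << 20) = 3238470054 ^ 1048576 = 3239518630

3239518630


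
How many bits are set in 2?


0b10 has 1 set bits

1


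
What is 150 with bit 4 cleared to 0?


150 & ~(1 << 4) = 134

134


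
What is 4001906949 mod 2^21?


4001906949 & 2097151 = 540933

540933


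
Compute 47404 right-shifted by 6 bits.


0b1011100100101100 >> 6 = 0b1011100100 = 740

740


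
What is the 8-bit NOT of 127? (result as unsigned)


~0b1111111 = 0b10000000 = 128 (8-bit unsigned)

128


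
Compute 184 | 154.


0b10111000 | 0b10011010 = 0b10111010 = 186

186


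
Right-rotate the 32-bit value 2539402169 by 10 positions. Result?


Rotate 0b10010111010111000011001110111001 right by 10 (32-bit) = 0b11101110011001011101011100001100 = 3999651596

3999651596


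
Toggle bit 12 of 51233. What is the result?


51233 ^ (1 << 12) = 51233 ^ 4096 = 55329

55329


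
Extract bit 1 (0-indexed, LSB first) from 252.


0b11111100, position 1 = 0

0


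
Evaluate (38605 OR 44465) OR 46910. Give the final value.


Step 1: 38605 | 44465 = 49149
Step 2: 49149 | 46910 = 49151

49151


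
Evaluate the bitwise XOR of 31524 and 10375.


0b111101100100100 ^ 0b10100010000111 = 0b101001110100011 = 21411

21411


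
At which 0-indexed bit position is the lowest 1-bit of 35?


0b100011. Lowest set bit at position 0

0


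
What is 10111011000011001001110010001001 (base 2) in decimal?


10111011000011001001110010001001 in decimal = 3138165897

3138165897


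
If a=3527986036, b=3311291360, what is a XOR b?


3527986036 ^ 3311291360 = 387350676

387350676


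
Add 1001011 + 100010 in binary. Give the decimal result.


1001011 + 100010 = 1101101 = 109

109


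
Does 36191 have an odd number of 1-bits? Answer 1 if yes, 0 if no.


0b1000110101011111 has 10 ones => parity 0

0


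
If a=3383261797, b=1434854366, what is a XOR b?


3383261797 ^ 1434854366 = 2620283323

2620283323


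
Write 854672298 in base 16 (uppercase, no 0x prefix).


854672298 = 32F143AA hex

32F143AA


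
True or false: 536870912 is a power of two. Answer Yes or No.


0b100000000000000000000000000000. Only one bit set => Yes

Yes


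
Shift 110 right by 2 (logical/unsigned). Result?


0b1101110 >> 2 = 0b11011 = 27

27


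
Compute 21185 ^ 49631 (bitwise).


0b101001011000001 ^ 0b1100000111011111 = 0b1001001100011110 = 37662

37662


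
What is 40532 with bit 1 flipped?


40532 ^ (1 << 1) = 40532 ^ 2 = 40534

40534


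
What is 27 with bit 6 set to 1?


27 | (1 << 6) = 27 | 64 = 91

91


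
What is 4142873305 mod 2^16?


4142873305 & 65535 = 15065

15065


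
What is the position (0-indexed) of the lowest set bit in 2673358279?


0b10011111010110000011010111000111. Lowest set bit at position 0

0


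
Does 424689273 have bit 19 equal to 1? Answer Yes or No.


0b11001010100000011111001111001, bit 19 = 0. No

No


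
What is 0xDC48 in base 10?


DC48 hex = 56392 decimal

56392


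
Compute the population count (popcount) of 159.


0b10011111 has 6 set bits

6


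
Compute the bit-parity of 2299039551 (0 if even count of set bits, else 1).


0b10001001000010001000111100111111 has 15 ones => parity 1

1


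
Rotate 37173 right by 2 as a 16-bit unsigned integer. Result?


Rotate 0b1001000100110101 right by 2 (16-bit) = 0b110010001001101 = 25677

25677


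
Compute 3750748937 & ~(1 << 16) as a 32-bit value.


3750748937 & ~(1 << 16) = 3750683401

3750683401


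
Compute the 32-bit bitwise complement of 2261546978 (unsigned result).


~0b10000110110011000111011111100010 = 0b1111001001100111000100000011101 = 2033420317 (32-bit unsigned)

2033420317


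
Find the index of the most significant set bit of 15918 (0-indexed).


0b11111000101110. Highest set bit at position 13

13


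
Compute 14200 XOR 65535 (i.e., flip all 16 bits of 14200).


14200 ^ 65535 = 51335

51335


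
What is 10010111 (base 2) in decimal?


10010111 in decimal = 151

151


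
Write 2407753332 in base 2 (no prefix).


2407753332 = 10001111100000110110011001110100 in binary

10001111100000110110011001110100


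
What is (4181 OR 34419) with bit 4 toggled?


Step 1: 4181 | 34419 = 38519
Step 2: 38519 ^ (1 << 4) = 38519 ^ 16 = 38503

38503


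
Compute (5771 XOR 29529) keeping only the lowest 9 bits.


Step 1: 5771 ^ 29529 = 26066
Step 2: 26066 & 511 = 466

466


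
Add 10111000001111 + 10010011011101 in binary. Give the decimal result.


10111000001111 + 10010011011101 = 101001011101100 = 21228

21228


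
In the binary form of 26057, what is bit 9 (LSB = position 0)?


0b110010111001001, position 9 = 0

0


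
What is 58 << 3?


0b111010 << 3 = 0b111010000 = 464

464


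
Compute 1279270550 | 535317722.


0b1001100010000000001111010010110 | 0b11111111010000100110011011010 = 0b1011111111010000101111011011110 = 1609064158

1609064158


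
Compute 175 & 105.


0b10101111 & 0b1101001 = 0b101001 = 41

41


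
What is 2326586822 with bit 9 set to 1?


2326586822 | (1 << 9) = 2326586822 | 512 = 2326587334

2326587334


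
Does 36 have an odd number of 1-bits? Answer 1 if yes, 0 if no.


0b100100 has 2 ones => parity 0

0


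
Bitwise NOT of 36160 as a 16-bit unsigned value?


~0b1000110101000000 = 0b111001010111111 = 29375 (16-bit unsigned)

29375


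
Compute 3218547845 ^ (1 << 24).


3218547845 ^ (1 << 24) = 3218547845 ^ 16777216 = 3201770629

3201770629


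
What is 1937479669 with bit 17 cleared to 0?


1937479669 & ~(1 << 17) = 1937348597

1937348597


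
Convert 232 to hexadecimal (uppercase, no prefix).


232 = E8 hex

E8


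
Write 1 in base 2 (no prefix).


1 = 1 in binary

1


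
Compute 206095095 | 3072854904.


0b1100010010001100001011110111 | 0b10110111001010000000101101111000 = 0b10111111011010001100101111111111 = 3211316223

3211316223


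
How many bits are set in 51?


0b110011 has 4 set bits

4


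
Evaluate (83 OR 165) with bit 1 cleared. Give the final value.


Step 1: 83 | 165 = 247
Step 2: 247 & ~(1 << 1) = 245

245


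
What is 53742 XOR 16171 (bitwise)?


0b1101000111101110 ^ 0b11111100101011 = 0b1110111011000101 = 61125

61125


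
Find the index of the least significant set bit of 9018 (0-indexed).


0b10001100111010. Lowest set bit at position 1

1


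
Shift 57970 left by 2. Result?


0b1110001001110010 << 2 = 0b111000100111001000 = 231880

231880


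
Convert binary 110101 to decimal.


110101 in decimal = 53

53


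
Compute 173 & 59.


0b10101101 & 0b111011 = 0b101001 = 41

41


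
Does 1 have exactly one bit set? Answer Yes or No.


0b1. Only one bit set => Yes

Yes


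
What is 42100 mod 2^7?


42100 & 127 = 116

116


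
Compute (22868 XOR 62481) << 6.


Step 1: 22868 ^ 62481 = 44357
Step 2: 44357 << 6 = 2838848

2838848


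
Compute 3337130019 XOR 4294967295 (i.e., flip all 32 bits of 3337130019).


3337130019 ^ 4294967295 = 957837276

957837276


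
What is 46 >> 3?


0b101110 >> 3 = 0b101 = 5

5


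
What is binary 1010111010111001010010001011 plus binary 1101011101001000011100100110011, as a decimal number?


1010111010111001010010001011 + 1101011101001000011100100110011 = 1110110100011111100110110111110 = 1989135806

1989135806


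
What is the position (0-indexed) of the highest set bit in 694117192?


0b101001010111110110001101001000. Highest set bit at position 29

29


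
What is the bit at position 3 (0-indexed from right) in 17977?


0b100011000111001, position 3 = 1

1


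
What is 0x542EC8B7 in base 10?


542EC8B7 hex = 1412352183 decimal

1412352183


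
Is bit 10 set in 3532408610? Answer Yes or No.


0b11010010100011000100011100100010, bit 10 = 1. Yes

Yes


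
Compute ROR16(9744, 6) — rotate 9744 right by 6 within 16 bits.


Rotate 0b10011000010000 right by 6 (16-bit) = 0b100000010011000 = 16536

16536


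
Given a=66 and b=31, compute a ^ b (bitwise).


66 ^ 31 = 93

93


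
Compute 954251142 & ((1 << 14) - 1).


954251142 & 16383 = 14214

14214


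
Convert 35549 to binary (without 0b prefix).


35549 = 1000101011011101 in binary

1000101011011101


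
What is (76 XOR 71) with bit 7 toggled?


Step 1: 76 ^ 71 = 11
Step 2: 11 ^ (1 << 7) = 11 ^ 128 = 139

139


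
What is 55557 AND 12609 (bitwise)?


0b1101100100000101 & 0b11000101000001 = 0b1000100000001 = 4353

4353


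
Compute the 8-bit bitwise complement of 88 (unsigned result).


~0b1011000 = 0b10100111 = 167 (8-bit unsigned)

167


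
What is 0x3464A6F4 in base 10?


3464A6F4 hex = 879011572 decimal

879011572


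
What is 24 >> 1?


0b11000 >> 1 = 0b1100 = 12

12


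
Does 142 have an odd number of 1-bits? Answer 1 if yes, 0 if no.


0b10001110 has 4 ones => parity 0

0


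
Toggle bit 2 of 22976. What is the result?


22976 ^ (1 << 2) = 22976 ^ 4 = 22980

22980


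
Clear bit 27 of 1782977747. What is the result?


1782977747 & ~(1 << 27) = 1648760019

1648760019


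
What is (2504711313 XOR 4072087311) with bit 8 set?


Step 1: 2504711313 ^ 4072087311 = 1744683934
Step 2: 1744683934 | (1 << 8) = 1744683934 | 256 = 1744683934

1744683934


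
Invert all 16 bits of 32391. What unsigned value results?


32391 ^ 65535 = 33144

33144


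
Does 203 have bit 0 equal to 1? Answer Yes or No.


0b11001011, bit 0 = 1. Yes

Yes


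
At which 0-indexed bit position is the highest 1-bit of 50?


0b110010. Highest set bit at position 5

5


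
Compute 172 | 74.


0b10101100 | 0b1001010 = 0b11101110 = 238

238


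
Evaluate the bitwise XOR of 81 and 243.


0b1010001 ^ 0b11110011 = 0b10100010 = 162

162


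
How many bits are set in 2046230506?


0b1111001111101101111111111101010 has 24 set bits

24


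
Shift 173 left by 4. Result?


0b10101101 << 4 = 0b101011010000 = 2768

2768


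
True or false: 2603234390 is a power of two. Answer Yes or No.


0b10011011001010100011010001010110. Multiple bits set => No

No


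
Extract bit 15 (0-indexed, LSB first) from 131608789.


0b111110110000011000011010101, position 15 = 0

0


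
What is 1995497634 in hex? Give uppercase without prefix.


1995497634 = 76F0E0A2 hex

76F0E0A2


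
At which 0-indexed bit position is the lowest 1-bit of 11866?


0b10111001011010. Lowest set bit at position 1

1


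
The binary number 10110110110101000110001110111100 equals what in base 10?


10110110110101000110001110111100 in decimal = 3067372476

3067372476


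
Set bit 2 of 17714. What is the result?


17714 | (1 << 2) = 17714 | 4 = 17718

17718


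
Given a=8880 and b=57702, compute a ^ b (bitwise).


8880 ^ 57702 = 50134

50134


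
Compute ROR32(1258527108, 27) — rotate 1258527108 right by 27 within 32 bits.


Rotate 0b1001011000000111001100110000100 right by 27 (32-bit) = 0b1100000011100110011000010001001 = 1618161801

1618161801


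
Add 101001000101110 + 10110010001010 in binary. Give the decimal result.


101001000101110 + 10110010001010 = 111111010111000 = 32440

32440


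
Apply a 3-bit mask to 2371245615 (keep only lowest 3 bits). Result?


2371245615 & 7 = 7

7


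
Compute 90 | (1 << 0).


90 | (1 << 0) = 90 | 1 = 91

91


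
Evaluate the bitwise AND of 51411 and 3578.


0b1100100011010011 & 0b110111111010 = 0b100011010010 = 2258

2258


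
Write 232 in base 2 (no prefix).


232 = 11101000 in binary

11101000


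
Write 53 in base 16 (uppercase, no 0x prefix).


53 = 35 hex

35


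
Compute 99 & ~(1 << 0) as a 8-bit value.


99 & ~(1 << 0) = 98

98


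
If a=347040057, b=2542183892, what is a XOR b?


347040057 ^ 2542183892 = 2200554733

2200554733


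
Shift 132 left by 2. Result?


0b10000100 << 2 = 0b1000010000 = 528

528


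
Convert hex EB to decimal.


EB hex = 235 decimal

235


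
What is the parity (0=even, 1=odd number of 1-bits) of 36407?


0b1000111000110111 has 9 ones => parity 1

1


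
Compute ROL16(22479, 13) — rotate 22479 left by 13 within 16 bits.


Rotate 0b101011111001111 left by 13 (16-bit) = 0b1110101011111001 = 60153

60153


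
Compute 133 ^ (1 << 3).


133 ^ (1 << 3) = 133 ^ 8 = 141

141


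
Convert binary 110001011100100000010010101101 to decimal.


110001011100100000010010101101 in decimal = 829555885

829555885


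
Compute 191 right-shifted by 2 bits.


0b10111111 >> 2 = 0b101111 = 47

47


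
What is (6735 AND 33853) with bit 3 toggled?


Step 1: 6735 & 33853 = 13
Step 2: 13 ^ (1 << 3) = 13 ^ 8 = 5

5


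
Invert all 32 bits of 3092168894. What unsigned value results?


3092168894 ^ 4294967295 = 1202798401

1202798401


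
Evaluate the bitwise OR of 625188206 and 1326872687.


0b100101010000111001110101101110 | 0b1001111000101100111100001101111 = 0b1101111010101111111110101101111 = 1868037487

1868037487


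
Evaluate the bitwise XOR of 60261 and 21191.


0b1110101101100101 ^ 0b101001011000111 = 0b1011100110100010 = 47522

47522


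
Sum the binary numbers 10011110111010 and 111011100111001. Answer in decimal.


10011110111010 + 111011100111001 = 1001111011110011 = 40691

40691


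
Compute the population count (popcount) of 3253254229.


0b11000001111010001011100001010101 has 15 set bits

15


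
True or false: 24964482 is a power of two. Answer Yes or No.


0b1011111001110110110000010. Multiple bits set => No

No


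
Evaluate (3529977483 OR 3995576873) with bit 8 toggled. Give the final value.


Step 1: 3529977483 | 3995576873 = 4268207787
Step 2: 4268207787 ^ (1 << 8) = 4268207787 ^ 256 = 4268208043

4268208043


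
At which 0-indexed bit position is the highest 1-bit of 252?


0b11111100. Highest set bit at position 7

7


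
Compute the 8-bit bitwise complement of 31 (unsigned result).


~0b11111 = 0b11100000 = 224 (8-bit unsigned)

224


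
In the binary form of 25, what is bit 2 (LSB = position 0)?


0b11001, position 2 = 0

0


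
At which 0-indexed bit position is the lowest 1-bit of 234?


0b11101010. Lowest set bit at position 1

1


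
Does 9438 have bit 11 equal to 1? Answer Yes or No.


0b10010011011110, bit 11 = 0. No

No


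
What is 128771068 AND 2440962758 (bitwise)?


0b111101011001110001111111100 & 0b10010001011111100010001011000110 = 0b1001011000010001011000100 = 19669700

19669700


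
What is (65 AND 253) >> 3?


Step 1: 65 & 253 = 65
Step 2: 65 >> 3 = 8

8


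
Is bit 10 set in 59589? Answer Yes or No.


0b1110100011000101, bit 10 = 0. No

No


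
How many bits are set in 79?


0b1001111 has 5 set bits

5


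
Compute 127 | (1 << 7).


127 | (1 << 7) = 127 | 128 = 255

255


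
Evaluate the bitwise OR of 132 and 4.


0b10000100 | 0b100 = 0b10000100 = 132

132


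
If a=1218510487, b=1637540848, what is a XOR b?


1218510487 ^ 1637540848 = 691674471

691674471


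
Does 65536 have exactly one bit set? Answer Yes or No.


0b10000000000000000. Only one bit set => Yes

Yes


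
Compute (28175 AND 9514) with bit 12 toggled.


Step 1: 28175 & 9514 = 9226
Step 2: 9226 ^ (1 << 12) = 9226 ^ 4096 = 13322

13322


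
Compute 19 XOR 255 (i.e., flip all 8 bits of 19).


19 ^ 255 = 236

236


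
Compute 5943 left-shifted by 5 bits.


0b1011100110111 << 5 = 0b101110011011100000 = 190176

190176


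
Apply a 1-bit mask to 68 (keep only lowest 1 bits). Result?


68 & 1 = 0

0


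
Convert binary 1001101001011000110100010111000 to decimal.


1001101001011000110100010111000 in decimal = 1294756024

1294756024


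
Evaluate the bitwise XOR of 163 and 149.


0b10100011 ^ 0b10010101 = 0b110110 = 54

54


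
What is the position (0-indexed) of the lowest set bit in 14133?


0b11011100110101. Lowest set bit at position 0

0


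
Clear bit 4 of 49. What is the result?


49 & ~(1 << 4) = 33

33


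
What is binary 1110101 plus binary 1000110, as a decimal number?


1110101 + 1000110 = 10111011 = 187

187


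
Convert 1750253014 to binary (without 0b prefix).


1750253014 = 1101000010100101011110111010110 in binary

1101000010100101011110111010110


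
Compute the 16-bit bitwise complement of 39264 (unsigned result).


~0b1001100101100000 = 0b110011010011111 = 26271 (16-bit unsigned)

26271


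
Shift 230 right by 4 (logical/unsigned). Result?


0b11100110 >> 4 = 0b1110 = 14

14


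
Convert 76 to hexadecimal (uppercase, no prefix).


76 = 4C hex

4C


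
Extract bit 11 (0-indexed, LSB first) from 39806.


0b1001101101111110, position 11 = 1

1


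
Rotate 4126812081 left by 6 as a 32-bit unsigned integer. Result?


Rotate 0b11110101111110100010011110110001 left by 6 (32-bit) = 0b1111110100010011110110001111101 = 2122968189

2122968189


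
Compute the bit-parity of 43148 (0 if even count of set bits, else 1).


0b1010100010001100 has 6 ones => parity 0

0


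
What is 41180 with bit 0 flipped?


41180 ^ (1 << 0) = 41180 ^ 1 = 41181

41181


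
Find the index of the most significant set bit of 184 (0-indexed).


0b10111000. Highest set bit at position 7

7


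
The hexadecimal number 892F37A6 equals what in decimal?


892F37A6 hex = 2301573030 decimal

2301573030


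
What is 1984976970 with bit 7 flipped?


1984976970 ^ (1 << 7) = 1984976970 ^ 128 = 1984977098

1984977098


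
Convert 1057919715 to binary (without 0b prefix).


1057919715 = 111111000011101001001011100011 in binary

111111000011101001001011100011


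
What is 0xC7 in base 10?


C7 hex = 199 decimal

199


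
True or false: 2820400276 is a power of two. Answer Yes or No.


0b10101000000110111110010010010100. Multiple bits set => No

No


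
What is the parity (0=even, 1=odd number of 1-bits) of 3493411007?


0b11010000001110010011100010111111 has 17 ones => parity 1

1


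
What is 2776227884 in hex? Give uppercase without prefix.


2776227884 = A579E02C hex

A579E02C


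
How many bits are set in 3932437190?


0b11101010011001000011101011000110 has 16 set bits

16


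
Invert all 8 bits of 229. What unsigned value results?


229 ^ 255 = 26

26


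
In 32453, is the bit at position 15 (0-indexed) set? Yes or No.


0b111111011000101, bit 15 = 0. No

No


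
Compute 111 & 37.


0b1101111 & 0b100101 = 0b100101 = 37

37


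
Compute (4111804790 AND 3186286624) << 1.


Step 1: 4111804790 & 3186286624 = 3036684320
Step 2: 3036684320 << 1 = 6073368640

6073368640


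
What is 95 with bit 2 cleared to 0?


95 & ~(1 << 2) = 91

91


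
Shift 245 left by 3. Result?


0b11110101 << 3 = 0b11110101000 = 1960

1960


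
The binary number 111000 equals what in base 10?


111000 in decimal = 56

56


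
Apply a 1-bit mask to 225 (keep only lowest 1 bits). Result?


225 & 1 = 1

1


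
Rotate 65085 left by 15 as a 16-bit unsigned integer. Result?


Rotate 0b1111111000111101 left by 15 (16-bit) = 0b1111111100011110 = 65310

65310


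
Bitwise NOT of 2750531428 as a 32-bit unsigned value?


~0b10100011111100011100011101100100 = 0b1011100000011100011100010011011 = 1544435867 (32-bit unsigned)

1544435867


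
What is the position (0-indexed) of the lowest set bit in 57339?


0b1101111111111011. Lowest set bit at position 0

0


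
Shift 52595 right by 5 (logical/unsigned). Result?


0b1100110101110011 >> 5 = 0b11001101011 = 1643

1643


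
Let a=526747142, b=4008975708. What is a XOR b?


526747142 ^ 4008975708 = 4052851546

4052851546


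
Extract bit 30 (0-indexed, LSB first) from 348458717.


0b10100110001010000111011011101, position 30 = 0

0


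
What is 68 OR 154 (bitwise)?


0b1000100 | 0b10011010 = 0b11011110 = 222

222


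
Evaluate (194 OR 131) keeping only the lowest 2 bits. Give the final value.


Step 1: 194 | 131 = 195
Step 2: 195 & 3 = 3

3


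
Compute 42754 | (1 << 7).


42754 | (1 << 7) = 42754 | 128 = 42882

42882


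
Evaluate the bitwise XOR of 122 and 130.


0b1111010 ^ 0b10000010 = 0b11111000 = 248

248


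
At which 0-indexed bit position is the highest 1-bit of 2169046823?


0b10000001010010010000011100100111. Highest set bit at position 31

31


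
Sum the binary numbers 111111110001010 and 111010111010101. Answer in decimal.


111111110001010 + 111010111010101 = 1111010101011111 = 62815

62815


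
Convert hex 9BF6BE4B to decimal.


9BF6BE4B hex = 2616639051 decimal

2616639051


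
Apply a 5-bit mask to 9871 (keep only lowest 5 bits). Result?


9871 & 31 = 15

15


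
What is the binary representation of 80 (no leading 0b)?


80 = 1010000 in binary

1010000


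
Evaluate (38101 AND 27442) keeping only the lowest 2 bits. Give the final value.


Step 1: 38101 & 27442 = 16
Step 2: 16 & 3 = 0

0


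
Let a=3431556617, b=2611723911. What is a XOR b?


3431556617 ^ 2611723911 = 1461901454

1461901454


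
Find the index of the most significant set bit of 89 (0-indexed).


0b1011001. Highest set bit at position 6

6


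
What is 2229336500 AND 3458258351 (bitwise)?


0b10000100111000001111100110110100 & 0b11001110001000001101010110101111 = 0b10000100001000001101000110100100 = 2216743332

2216743332


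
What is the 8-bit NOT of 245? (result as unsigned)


~0b11110101 = 0b1010 = 10 (8-bit unsigned)

10
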